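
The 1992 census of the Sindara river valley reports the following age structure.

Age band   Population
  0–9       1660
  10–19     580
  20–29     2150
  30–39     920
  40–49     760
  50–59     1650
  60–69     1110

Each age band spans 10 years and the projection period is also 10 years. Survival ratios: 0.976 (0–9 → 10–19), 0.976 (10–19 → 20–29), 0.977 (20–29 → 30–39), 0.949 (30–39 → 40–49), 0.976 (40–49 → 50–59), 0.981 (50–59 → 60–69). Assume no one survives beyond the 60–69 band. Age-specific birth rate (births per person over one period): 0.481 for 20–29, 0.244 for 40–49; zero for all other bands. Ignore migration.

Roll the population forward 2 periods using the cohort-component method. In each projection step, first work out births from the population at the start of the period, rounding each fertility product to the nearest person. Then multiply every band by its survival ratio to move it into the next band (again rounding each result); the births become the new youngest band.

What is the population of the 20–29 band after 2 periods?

Let band 1 be 0–9 through band 7 = 60–69.
Period 1:
Births: 2150 × 0.481 = 1034  |  760 × 0.244 = 185 ⇒ total 1219
Band 2: 1660 × 0.976 = 1620
Band 3: 580 × 0.976 = 566
Band 4: 2150 × 0.977 = 2101
Band 5: 920 × 0.949 = 873
Band 6: 760 × 0.976 = 742
Band 7: 1650 × 0.981 = 1619
→ [1219, 1620, 566, 2101, 873, 742, 1619]
Period 2:
Births: 566 × 0.481 = 272  |  873 × 0.244 = 213 ⇒ total 485
Band 2: 1219 × 0.976 = 1190
Band 3: 1620 × 0.976 = 1581
Band 4: 566 × 0.977 = 553
Band 5: 2101 × 0.949 = 1994
Band 6: 873 × 0.976 = 852
Band 7: 742 × 0.981 = 728
→ [485, 1190, 1581, 553, 1994, 852, 728]

1581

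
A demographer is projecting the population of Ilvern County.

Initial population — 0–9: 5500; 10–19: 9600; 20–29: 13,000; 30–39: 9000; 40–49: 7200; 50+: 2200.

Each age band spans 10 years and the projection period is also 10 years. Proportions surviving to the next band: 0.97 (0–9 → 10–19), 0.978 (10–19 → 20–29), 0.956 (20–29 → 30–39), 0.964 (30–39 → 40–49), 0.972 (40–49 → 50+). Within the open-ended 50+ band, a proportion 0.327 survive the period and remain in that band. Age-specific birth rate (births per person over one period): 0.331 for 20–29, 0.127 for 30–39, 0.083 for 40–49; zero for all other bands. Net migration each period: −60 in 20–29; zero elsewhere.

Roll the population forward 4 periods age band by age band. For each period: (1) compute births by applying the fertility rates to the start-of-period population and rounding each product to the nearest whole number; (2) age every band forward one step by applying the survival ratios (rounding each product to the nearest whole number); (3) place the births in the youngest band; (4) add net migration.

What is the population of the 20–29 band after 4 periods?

5049

[period 1]
Births: 13000 × 0.331 = 4303, 9000 × 0.127 = 1143, 7200 × 0.083 = 598 → total 6044
10–19: 5500 × 0.97 = 5335
20–29: 9600 × 0.978 = 9389
30–39: 13000 × 0.956 = 12428
40–49: 9000 × 0.964 = 8676
50+: 7200 × 0.972 + 2200 × 0.327 = 6998 + 719 = 7717
Net migration: 20–29 − 60 → 9329
→ [6044, 5335, 9329, 12428, 8676, 7717]
[period 2]
Births: 9329 × 0.331 = 3088, 12428 × 0.127 = 1578, 8676 × 0.083 = 720 → total 5386
10–19: 6044 × 0.97 = 5863
20–29: 5335 × 0.978 = 5218
30–39: 9329 × 0.956 = 8919
40–49: 12428 × 0.964 = 11981
50+: 8676 × 0.972 + 7717 × 0.327 = 8433 + 2523 = 10956
Net migration: 20–29 − 60 → 5158
→ [5386, 5863, 5158, 8919, 11981, 10956]
[period 3]
Births: 5158 × 0.331 = 1707, 8919 × 0.127 = 1133, 11981 × 0.083 = 994 → total 3834
10–19: 5386 × 0.97 = 5224
20–29: 5863 × 0.978 = 5734
30–39: 5158 × 0.956 = 4931
40–49: 8919 × 0.964 = 8598
50+: 11981 × 0.972 + 10956 × 0.327 = 11646 + 3583 = 15229
Net migration: 20–29 − 60 → 5674
→ [3834, 5224, 5674, 4931, 8598, 15229]
[period 4]
Births: 5674 × 0.331 = 1878, 4931 × 0.127 = 626, 8598 × 0.083 = 714 → total 3218
10–19: 3834 × 0.97 = 3719
20–29: 5224 × 0.978 = 5109
30–39: 5674 × 0.956 = 5424
40–49: 4931 × 0.964 = 4753
50+: 8598 × 0.972 + 15229 × 0.327 = 8357 + 4980 = 13337
Net migration: 20–29 − 60 → 5049
→ [3218, 3719, 5049, 5424, 4753, 13337]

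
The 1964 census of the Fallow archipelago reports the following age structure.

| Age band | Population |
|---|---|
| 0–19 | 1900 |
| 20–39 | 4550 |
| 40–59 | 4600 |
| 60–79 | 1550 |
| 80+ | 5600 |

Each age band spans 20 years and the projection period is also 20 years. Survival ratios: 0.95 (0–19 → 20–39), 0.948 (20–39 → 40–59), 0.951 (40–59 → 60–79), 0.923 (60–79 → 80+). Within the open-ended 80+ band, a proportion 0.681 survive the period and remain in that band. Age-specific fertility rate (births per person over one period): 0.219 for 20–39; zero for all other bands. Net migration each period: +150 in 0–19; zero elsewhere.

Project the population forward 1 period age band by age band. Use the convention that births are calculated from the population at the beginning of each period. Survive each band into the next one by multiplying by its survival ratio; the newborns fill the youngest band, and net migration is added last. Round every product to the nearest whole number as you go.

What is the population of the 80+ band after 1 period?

5245

Period 1.
Births: 4550 × 0.219 = 996
20–39: 1900 × 0.95 = 1805
40–59: 4550 × 0.948 = 4313
60–79: 4600 × 0.951 = 4375
80+: 1550 × 0.923 + 5600 × 0.681 = 1431 + 3814 = 5245
Net migration: 0–19 + 150 → 1146
End of period: [1146, 1805, 4313, 4375, 5245]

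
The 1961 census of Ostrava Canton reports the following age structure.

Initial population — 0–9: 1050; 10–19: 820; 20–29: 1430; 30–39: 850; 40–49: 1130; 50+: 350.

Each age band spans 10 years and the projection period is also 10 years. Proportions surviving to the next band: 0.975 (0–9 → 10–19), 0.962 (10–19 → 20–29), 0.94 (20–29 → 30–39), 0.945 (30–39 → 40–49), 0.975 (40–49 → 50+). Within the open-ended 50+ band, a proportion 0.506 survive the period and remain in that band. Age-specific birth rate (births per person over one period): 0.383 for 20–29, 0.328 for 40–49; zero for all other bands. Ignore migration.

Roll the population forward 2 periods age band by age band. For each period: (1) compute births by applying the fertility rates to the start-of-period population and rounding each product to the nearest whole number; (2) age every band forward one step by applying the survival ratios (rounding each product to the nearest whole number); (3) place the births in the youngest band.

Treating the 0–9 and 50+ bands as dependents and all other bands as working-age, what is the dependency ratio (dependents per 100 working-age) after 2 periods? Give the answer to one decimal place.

51.2

Numbering the bands 1..6 from youngest to oldest:
[period 1]
Births: 1430 × 0.383 = 548 ; 1130 × 0.328 = 371 ⇒ total 919
Band 2: 1050 × 0.975 = 1024
Band 3: 820 × 0.962 = 789
Band 4: 1430 × 0.94 = 1344
Band 5: 850 × 0.945 = 803
Band 6: 1130 × 0.975 + 350 × 0.506 = 1102 + 177 = 1279
End of period: [919, 1024, 789, 1344, 803, 1279]
[period 2]
Births: 789 × 0.383 = 302 ; 803 × 0.328 = 263 ⇒ total 565
Band 2: 919 × 0.975 = 896
Band 3: 1024 × 0.962 = 985
Band 4: 789 × 0.94 = 742
Band 5: 1344 × 0.945 = 1270
Band 6: 803 × 0.975 + 1279 × 0.506 = 783 + 647 = 1430
End of period: [565, 896, 985, 742, 1270, 1430]
Dependents (band 0–9 + band 50+) = 565 + 1430 = 1995; working-age = 3893; ratio = 1995/3893 × 100 = 51.2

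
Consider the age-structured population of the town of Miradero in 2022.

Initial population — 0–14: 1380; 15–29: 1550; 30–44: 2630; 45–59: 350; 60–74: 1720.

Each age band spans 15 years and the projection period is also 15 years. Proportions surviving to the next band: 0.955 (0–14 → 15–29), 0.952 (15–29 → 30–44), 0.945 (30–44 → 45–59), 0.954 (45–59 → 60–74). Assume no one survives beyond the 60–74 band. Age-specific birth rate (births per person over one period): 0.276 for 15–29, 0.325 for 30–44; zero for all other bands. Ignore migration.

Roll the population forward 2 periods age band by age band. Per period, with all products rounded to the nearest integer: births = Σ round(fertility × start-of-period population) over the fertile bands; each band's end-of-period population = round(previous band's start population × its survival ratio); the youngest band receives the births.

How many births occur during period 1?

(Bands numbered youngest = 1 to oldest = 5.)
After projecting period 1:
Births: 1550 * 0.276 = 428  |  2630 * 0.325 = 855 ⇒ total 1283
Band 2: 1380 * 0.955 = 1318
Band 3: 1550 * 0.952 = 1476
Band 4: 2630 * 0.945 = 2485
Band 5: 350 * 0.954 = 334
Giving 1283 / 1318 / 1476 / 2485 / 334.

1283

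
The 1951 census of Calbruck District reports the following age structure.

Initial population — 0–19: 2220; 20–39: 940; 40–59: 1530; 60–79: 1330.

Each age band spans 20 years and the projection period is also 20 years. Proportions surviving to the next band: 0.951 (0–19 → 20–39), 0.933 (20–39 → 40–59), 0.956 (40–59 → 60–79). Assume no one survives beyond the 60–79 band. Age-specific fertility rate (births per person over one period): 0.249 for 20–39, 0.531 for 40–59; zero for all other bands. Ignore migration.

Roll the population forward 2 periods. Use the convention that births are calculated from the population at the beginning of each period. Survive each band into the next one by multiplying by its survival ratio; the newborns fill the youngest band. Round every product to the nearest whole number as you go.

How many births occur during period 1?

1046

Let group 1 be 0–19 through group 4 = 60–79.
[period 1]
Births: 940 × 0.249 = 234 ; 1530 × 0.531 = 812 — total 1046
Group 2: 2220 × 0.951 = 2111
Group 3: 940 × 0.933 = 877
Group 4: 1530 × 0.956 = 1463
→ [1046, 2111, 877, 1463]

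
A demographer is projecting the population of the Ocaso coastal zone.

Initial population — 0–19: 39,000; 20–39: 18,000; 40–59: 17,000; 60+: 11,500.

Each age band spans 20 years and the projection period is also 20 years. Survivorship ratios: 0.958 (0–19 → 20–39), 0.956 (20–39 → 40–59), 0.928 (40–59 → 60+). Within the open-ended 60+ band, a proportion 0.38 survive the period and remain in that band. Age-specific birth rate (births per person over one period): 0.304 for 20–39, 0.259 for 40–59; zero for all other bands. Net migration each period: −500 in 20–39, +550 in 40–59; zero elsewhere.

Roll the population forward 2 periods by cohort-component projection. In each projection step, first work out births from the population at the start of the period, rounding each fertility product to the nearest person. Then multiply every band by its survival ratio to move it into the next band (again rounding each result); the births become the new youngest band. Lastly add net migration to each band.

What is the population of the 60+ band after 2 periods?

(Groups numbered youngest = 1 to oldest = 4.)
After projecting period 1:
Births: 18000 × 0.304 = 5472 ; 17000 × 0.259 = 4403 ⇒ total 9875
Group 2: 39000 × 0.958 = 37362
Group 3: 18000 × 0.956 = 17208
Group 4: 17000 × 0.928 + 11500 × 0.38 = 15776 + 4370 = 20146
Net migration: Group 2 − 500 → 36862; Group 3 + 550 → 17758
Giving 9875 / 36862 / 17758 / 20146.
After projecting period 2:
Births: 36862 × 0.304 = 11206 ; 17758 × 0.259 = 4599 ⇒ total 15805
Group 2: 9875 × 0.958 = 9460
Group 3: 36862 × 0.956 = 35240
Group 4: 17758 × 0.928 + 20146 × 0.38 = 16479 + 7655 = 24134
Net migration: Group 2 − 500 → 8960; Group 3 + 550 → 35790
Giving 15805 / 8960 / 35790 / 24134.

24134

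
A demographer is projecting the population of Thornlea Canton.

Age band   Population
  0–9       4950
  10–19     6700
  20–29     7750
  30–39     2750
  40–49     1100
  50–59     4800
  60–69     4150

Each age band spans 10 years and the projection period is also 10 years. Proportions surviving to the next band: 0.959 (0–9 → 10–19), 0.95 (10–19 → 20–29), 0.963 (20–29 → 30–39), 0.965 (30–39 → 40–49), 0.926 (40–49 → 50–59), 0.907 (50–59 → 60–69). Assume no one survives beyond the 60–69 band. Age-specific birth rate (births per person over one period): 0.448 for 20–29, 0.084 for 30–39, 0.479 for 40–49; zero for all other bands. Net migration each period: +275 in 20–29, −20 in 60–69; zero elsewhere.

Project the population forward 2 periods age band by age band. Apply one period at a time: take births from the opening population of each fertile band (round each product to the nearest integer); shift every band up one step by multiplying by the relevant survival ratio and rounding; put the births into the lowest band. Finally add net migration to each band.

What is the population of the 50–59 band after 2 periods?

2458

(Bands numbered youngest = 1 to oldest = 7.)
Period 1.
Births: 7750 * 0.448 = 3472  |  2750 * 0.084 = 231  |  1100 * 0.479 = 527 → 4230
Band 2: 4950 * 0.959 = 4747
Band 3: 6700 * 0.95 = 6365
Band 4: 7750 * 0.963 = 7463
Band 5: 2750 * 0.965 = 2654
Band 6: 1100 * 0.926 = 1019
Band 7: 4800 * 0.907 = 4354
Net migration: Band 3 + 275 → 6640; Band 7 − 20 → 4334
Giving 4230 / 4747 / 6640 / 7463 / 2654 / 1019 / 4334.
Period 2.
Births: 6640 * 0.448 = 2975  |  7463 * 0.084 = 627  |  2654 * 0.479 = 1271 → 4873
Band 2: 4230 * 0.959 = 4057
Band 3: 4747 * 0.95 = 4510
Band 4: 6640 * 0.963 = 6394
Band 5: 7463 * 0.965 = 7202
Band 6: 2654 * 0.926 = 2458
Band 7: 1019 * 0.907 = 924
Net migration: Band 3 + 275 → 4785; Band 7 − 20 → 904
Giving 4873 / 4057 / 4785 / 6394 / 7202 / 2458 / 904.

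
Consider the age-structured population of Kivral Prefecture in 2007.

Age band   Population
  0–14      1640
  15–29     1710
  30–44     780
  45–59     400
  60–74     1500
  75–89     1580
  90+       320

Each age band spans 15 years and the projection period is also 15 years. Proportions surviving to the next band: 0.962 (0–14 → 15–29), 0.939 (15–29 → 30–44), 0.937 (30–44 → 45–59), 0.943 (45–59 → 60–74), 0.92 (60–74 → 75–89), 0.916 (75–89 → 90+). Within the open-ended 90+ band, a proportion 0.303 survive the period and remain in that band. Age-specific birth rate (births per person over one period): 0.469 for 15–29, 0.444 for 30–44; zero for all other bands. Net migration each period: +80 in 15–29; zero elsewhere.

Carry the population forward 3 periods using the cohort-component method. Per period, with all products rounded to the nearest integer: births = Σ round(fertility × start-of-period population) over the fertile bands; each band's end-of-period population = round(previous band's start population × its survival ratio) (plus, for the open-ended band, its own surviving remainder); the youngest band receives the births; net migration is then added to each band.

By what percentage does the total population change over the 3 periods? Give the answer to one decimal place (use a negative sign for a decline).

3.7

Period 1:
Births: 1710 * 0.469 = 802  |  780 * 0.444 = 346 ⇒ total 1148
15–29: 1640 * 0.962 = 1578
30–44: 1710 * 0.939 = 1606
45–59: 780 * 0.937 = 731
60–74: 400 * 0.943 = 377
75–89: 1500 * 0.92 = 1380
90+: 1580 * 0.916 + 320 * 0.303 = 1447 + 97 = 1544
Net migration: 15–29 + 80 → 1658
Giving 1148 / 1658 / 1606 / 731 / 377 / 1380 / 1544.
Period 2:
Births: 1658 * 0.469 = 778  |  1606 * 0.444 = 713 ⇒ total 1491
15–29: 1148 * 0.962 = 1104
30–44: 1658 * 0.939 = 1557
45–59: 1606 * 0.937 = 1505
60–74: 731 * 0.943 = 689
75–89: 377 * 0.92 = 347
90+: 1380 * 0.916 + 1544 * 0.303 = 1264 + 468 = 1732
Net migration: 15–29 + 80 → 1184
Giving 1491 / 1184 / 1557 / 1505 / 689 / 347 / 1732.
Period 3:
Births: 1184 * 0.469 = 555  |  1557 * 0.444 = 691 ⇒ total 1246
15–29: 1491 * 0.962 = 1434
30–44: 1184 * 0.939 = 1112
45–59: 1557 * 0.937 = 1459
60–74: 1505 * 0.943 = 1419
75–89: 689 * 0.92 = 634
90+: 347 * 0.916 + 1732 * 0.303 = 318 + 525 = 843
Net migration: 15–29 + 80 → 1514
Giving 1246 / 1514 / 1112 / 1459 / 1419 / 634 / 843.
Total: 7930 → 8227; change = 297; percentage change = 3.7%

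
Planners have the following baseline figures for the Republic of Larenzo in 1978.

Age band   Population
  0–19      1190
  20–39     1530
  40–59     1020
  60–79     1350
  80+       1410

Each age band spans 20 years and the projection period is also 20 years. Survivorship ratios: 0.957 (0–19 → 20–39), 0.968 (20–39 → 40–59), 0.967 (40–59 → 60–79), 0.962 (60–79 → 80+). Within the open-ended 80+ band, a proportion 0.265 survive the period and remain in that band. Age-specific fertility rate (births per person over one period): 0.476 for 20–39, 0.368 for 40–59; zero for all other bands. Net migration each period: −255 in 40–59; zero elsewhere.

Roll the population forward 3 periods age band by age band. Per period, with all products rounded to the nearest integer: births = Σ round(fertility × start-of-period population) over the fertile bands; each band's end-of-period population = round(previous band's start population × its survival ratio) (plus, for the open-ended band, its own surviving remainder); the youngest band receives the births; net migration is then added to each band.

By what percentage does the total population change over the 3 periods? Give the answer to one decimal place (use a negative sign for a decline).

-25.2

(Groups numbered youngest = 1 to oldest = 5.)
— Period 1 —
Births: 1530 * 0.476 = 728  |  1020 * 0.368 = 375 → 1103
Group 2: 1190 * 0.957 = 1139
Group 3: 1530 * 0.968 = 1481
Group 4: 1020 * 0.967 = 986
Group 5: 1350 * 0.962 + 1410 * 0.265 = 1299 + 374 = 1673
Net migration: Group 3 − 255 → 1226
Population now: 0–19=1103, 20–39=1139, 40–59=1226, 60–79=986, 80+=1673
— Period 2 —
Births: 1139 * 0.476 = 542  |  1226 * 0.368 = 451 → 993
Group 2: 1103 * 0.957 = 1056
Group 3: 1139 * 0.968 = 1103
Group 4: 1226 * 0.967 = 1186
Group 5: 986 * 0.962 + 1673 * 0.265 = 949 + 443 = 1392
Net migration: Group 3 − 255 → 848
Population now: 0–19=993, 20–39=1056, 40–59=848, 60–79=1186, 80+=1392
— Period 3 —
Births: 1056 * 0.476 = 503  |  848 * 0.368 = 312 → 815
Group 2: 993 * 0.957 = 950
Group 3: 1056 * 0.968 = 1022
Group 4: 848 * 0.967 = 820
Group 5: 1186 * 0.962 + 1392 * 0.265 = 1141 + 369 = 1510
Net migration: Group 3 − 255 → 767
Population now: 0–19=815, 20–39=950, 40–59=767, 60–79=820, 80+=1510
Total: 6500 → 4862; change = -1638; percentage change = -25.2%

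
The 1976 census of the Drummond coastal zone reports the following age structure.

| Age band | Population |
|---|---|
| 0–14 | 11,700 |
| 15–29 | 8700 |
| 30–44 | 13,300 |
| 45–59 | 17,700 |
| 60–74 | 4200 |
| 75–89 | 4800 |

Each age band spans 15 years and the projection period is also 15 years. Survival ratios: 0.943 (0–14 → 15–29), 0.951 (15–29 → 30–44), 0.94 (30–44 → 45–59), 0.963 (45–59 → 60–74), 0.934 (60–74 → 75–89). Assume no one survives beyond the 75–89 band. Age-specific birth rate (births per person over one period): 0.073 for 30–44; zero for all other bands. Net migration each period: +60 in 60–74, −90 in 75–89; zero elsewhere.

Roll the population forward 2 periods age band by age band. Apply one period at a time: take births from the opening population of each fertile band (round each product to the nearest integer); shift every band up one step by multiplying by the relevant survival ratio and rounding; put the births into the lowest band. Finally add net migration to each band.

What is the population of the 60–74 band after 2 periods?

Period 1:
Births: 13300 × 0.073 = 971
15–29: 11700 × 0.943 = 11033
30–44: 8700 × 0.951 = 8274
45–59: 13300 × 0.94 = 12502
60–74: 17700 × 0.963 = 17045
75–89: 4200 × 0.934 = 3923
Net migration: 60–74 + 60 → 17105; 75–89 − 90 → 3833
Population now: 0–14=971, 15–29=11033, 30–44=8274, 45–59=12502, 60–74=17105, 75–89=3833
Period 2:
Births: 8274 × 0.073 = 604
15–29: 971 × 0.943 = 916
30–44: 11033 × 0.951 = 10492
45–59: 8274 × 0.94 = 7778
60–74: 12502 × 0.963 = 12039
75–89: 17105 × 0.934 = 15976
Net migration: 60–74 + 60 → 12099; 75–89 − 90 → 15886
Population now: 0–14=604, 15–29=916, 30–44=10492, 45–59=7778, 60–74=12099, 75–89=15886

12099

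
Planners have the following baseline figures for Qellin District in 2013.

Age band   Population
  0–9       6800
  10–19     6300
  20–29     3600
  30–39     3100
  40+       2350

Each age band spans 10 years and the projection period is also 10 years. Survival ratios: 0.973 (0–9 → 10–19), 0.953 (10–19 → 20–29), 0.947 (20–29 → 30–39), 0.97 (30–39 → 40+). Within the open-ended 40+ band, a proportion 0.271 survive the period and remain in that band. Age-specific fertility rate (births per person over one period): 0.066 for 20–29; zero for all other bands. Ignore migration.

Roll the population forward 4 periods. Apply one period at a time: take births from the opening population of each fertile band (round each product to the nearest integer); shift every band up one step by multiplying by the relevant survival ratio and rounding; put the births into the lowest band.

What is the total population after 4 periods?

Let band 1 be 0–9 through band 5 = 40+.
Period 1.
Births: 3600 * 0.066 = 238
Band 2: 6800 * 0.973 = 6616
Band 3: 6300 * 0.953 = 6004
Band 4: 3600 * 0.947 = 3409
Band 5: 3100 * 0.97 + 2350 * 0.271 = 3007 + 637 = 3644
Population now: 0–9=238, 10–19=6616, 20–29=6004, 30–39=3409, 40+=3644
Period 2.
Births: 6004 * 0.066 = 396
Band 2: 238 * 0.973 = 232
Band 3: 6616 * 0.953 = 6305
Band 4: 6004 * 0.947 = 5686
Band 5: 3409 * 0.97 + 3644 * 0.271 = 3307 + 988 = 4295
Population now: 0–9=396, 10–19=232, 20–29=6305, 30–39=5686, 40+=4295
Period 3.
Births: 6305 * 0.066 = 416
Band 2: 396 * 0.973 = 385
Band 3: 232 * 0.953 = 221
Band 4: 6305 * 0.947 = 5971
Band 5: 5686 * 0.97 + 4295 * 0.271 = 5515 + 1164 = 6679
Population now: 0–9=416, 10–19=385, 20–29=221, 30–39=5971, 40+=6679
Period 4.
Births: 221 * 0.066 = 15
Band 2: 416 * 0.973 = 405
Band 3: 385 * 0.953 = 367
Band 4: 221 * 0.947 = 209
Band 5: 5971 * 0.97 + 6679 * 0.271 = 5792 + 1810 = 7602
Population now: 0–9=15, 10–19=405, 20–29=367, 30–39=209, 40+=7602
Total after period 4: 15 + 405 + 367 + 209 + 7602 = 8598

8598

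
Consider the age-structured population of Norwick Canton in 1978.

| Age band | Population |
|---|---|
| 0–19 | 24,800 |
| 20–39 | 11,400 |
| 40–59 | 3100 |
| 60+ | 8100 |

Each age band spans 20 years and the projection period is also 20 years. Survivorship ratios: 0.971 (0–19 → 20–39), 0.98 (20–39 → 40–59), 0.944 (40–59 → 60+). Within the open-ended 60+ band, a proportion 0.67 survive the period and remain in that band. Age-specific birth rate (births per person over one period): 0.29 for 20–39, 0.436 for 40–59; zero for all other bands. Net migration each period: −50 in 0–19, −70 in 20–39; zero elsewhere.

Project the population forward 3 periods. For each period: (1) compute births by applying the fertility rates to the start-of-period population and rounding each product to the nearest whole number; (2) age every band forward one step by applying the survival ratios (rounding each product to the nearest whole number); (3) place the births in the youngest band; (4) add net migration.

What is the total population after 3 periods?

Let band 1 be 0–19 through band 4 = 60+.
Period 1.
Births: 11400 × 0.29 = 3306  |  3100 × 0.436 = 1352 ⇒ total 4658
Band 2: 24800 × 0.971 = 24081
Band 3: 11400 × 0.98 = 11172
Band 4: 3100 × 0.944 + 8100 × 0.67 = 2926 + 5427 = 8353
Net migration: Band 1 − 50 → 4608; Band 2 − 70 → 24011
→ [4608, 24011, 11172, 8353]
Period 2.
Births: 24011 × 0.29 = 6963  |  11172 × 0.436 = 4871 ⇒ total 11834
Band 2: 4608 × 0.971 = 4474
Band 3: 24011 × 0.98 = 23531
Band 4: 11172 × 0.944 + 8353 × 0.67 = 10546 + 5597 = 16143
Net migration: Band 1 − 50 → 11784; Band 2 − 70 → 4404
→ [11784, 4404, 23531, 16143]
Period 3.
Births: 4404 × 0.29 = 1277  |  23531 × 0.436 = 10260 ⇒ total 11537
Band 2: 11784 × 0.971 = 11442
Band 3: 4404 × 0.98 = 4316
Band 4: 23531 × 0.944 + 16143 × 0.67 = 22213 + 10816 = 33029
Net migration: Band 1 − 50 → 11487; Band 2 − 70 → 11372
→ [11487, 11372, 4316, 33029]
Total after period 3: 11487 + 11372 + 4316 + 33029 = 60204

60204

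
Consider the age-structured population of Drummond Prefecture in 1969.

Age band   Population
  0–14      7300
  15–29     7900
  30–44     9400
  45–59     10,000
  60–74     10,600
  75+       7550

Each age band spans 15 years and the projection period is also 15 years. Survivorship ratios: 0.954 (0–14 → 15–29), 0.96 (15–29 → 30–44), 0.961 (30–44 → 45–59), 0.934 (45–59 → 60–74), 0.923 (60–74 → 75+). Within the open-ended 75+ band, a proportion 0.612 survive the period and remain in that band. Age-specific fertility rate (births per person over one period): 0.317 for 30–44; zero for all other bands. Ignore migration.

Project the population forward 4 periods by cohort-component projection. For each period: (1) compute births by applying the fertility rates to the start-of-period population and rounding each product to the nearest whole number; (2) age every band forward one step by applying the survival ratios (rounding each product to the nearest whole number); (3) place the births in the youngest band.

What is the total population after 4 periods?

31290

Period 1:
Births: 9400 × 0.317 = 2980
15–29: 7300 × 0.954 = 6964
30–44: 7900 × 0.96 = 7584
45–59: 9400 × 0.961 = 9033
60–74: 10000 × 0.934 = 9340
75+: 10600 × 0.923 + 7550 × 0.612 = 9784 + 4621 = 14405
Giving 2980 / 6964 / 7584 / 9033 / 9340 / 14405.
Period 2:
Births: 7584 × 0.317 = 2404
15–29: 2980 × 0.954 = 2843
30–44: 6964 × 0.96 = 6685
45–59: 7584 × 0.961 = 7288
60–74: 9033 × 0.934 = 8437
75+: 9340 × 0.923 + 14405 × 0.612 = 8621 + 8816 = 17437
Giving 2404 / 2843 / 6685 / 7288 / 8437 / 17437.
Period 3:
Births: 6685 × 0.317 = 2119
15–29: 2404 × 0.954 = 2293
30–44: 2843 × 0.96 = 2729
45–59: 6685 × 0.961 = 6424
60–74: 7288 × 0.934 = 6807
75+: 8437 × 0.923 + 17437 × 0.612 = 7787 + 10671 = 18458
Giving 2119 / 2293 / 2729 / 6424 / 6807 / 18458.
Period 4:
Births: 2729 × 0.317 = 865
15–29: 2119 × 0.954 = 2022
30–44: 2293 × 0.96 = 2201
45–59: 2729 × 0.961 = 2623
60–74: 6424 × 0.934 = 6000
75+: 6807 × 0.923 + 18458 × 0.612 = 6283 + 11296 = 17579
Giving 865 / 2022 / 2201 / 2623 / 6000 / 17579.
Total after period 4: 865 + 2022 + 2201 + 2623 + 6000 + 17579 = 31290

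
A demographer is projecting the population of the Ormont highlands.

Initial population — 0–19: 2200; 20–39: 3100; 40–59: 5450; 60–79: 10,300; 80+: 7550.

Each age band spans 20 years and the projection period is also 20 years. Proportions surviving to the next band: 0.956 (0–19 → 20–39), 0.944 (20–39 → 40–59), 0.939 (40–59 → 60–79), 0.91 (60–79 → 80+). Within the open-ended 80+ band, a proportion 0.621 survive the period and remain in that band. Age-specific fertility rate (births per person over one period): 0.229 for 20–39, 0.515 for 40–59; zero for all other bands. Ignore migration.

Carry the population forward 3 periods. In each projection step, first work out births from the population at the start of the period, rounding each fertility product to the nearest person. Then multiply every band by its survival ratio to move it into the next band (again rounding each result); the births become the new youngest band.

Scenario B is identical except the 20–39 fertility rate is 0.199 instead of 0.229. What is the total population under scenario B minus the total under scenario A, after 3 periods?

-264

(Bands numbered youngest = 1 to oldest = 5.)
Period 1.
Births: 3100 * 0.229 = 710, 5450 * 0.515 = 2807 — total 3517
Band 2: 2200 * 0.956 = 2103
Band 3: 3100 * 0.944 = 2926
Band 4: 5450 * 0.939 = 5118
Band 5: 10300 * 0.91 + 7550 * 0.621 = 9373 + 4689 = 14062
Giving 3517 / 2103 / 2926 / 5118 / 14062.
Period 2.
Births: 2103 * 0.229 = 482, 2926 * 0.515 = 1507 — total 1989
Band 2: 3517 * 0.956 = 3362
Band 3: 2103 * 0.944 = 1985
Band 4: 2926 * 0.939 = 2748
Band 5: 5118 * 0.91 + 14062 * 0.621 = 4657 + 8733 = 13390
Giving 1989 / 3362 / 1985 / 2748 / 13390.
Period 3.
Births: 3362 * 0.229 = 770, 1985 * 0.515 = 1022 — total 1792
Band 2: 1989 * 0.956 = 1901
Band 3: 3362 * 0.944 = 3174
Band 4: 1985 * 0.939 = 1864
Band 5: 2748 * 0.91 + 13390 * 0.621 = 2501 + 8315 = 10816
Giving 1792 / 1901 / 3174 / 1864 / 10816.
Scenario A total after 3 periods: 19547
Scenario B projection —
Period 1.
Births: 3100 * 0.199 = 617, 5450 * 0.515 = 2807 — total 3424
Band 2: 2200 * 0.956 = 2103
Band 3: 3100 * 0.944 = 2926
Band 4: 5450 * 0.939 = 5118
Band 5: 10300 * 0.91 + 7550 * 0.621 = 9373 + 4689 = 14062
Giving 3424 / 2103 / 2926 / 5118 / 14062.
Period 2.
Births: 2103 * 0.199 = 418, 2926 * 0.515 = 1507 — total 1925
Band 2: 3424 * 0.956 = 3273
Band 3: 2103 * 0.944 = 1985
Band 4: 2926 * 0.939 = 2748
Band 5: 5118 * 0.91 + 14062 * 0.621 = 4657 + 8733 = 13390
Giving 1925 / 3273 / 1985 / 2748 / 13390.
Period 3.
Births: 3273 * 0.199 = 651, 1985 * 0.515 = 1022 — total 1673
Band 2: 1925 * 0.956 = 1840
Band 3: 3273 * 0.944 = 3090
Band 4: 1985 * 0.939 = 1864
Band 5: 2748 * 0.91 + 13390 * 0.621 = 2501 + 8315 = 10816
Giving 1673 / 1840 / 3090 / 1864 / 10816.
Scenario B total after 3 periods: 19283
Difference B − A = 19283 − 19547 = -264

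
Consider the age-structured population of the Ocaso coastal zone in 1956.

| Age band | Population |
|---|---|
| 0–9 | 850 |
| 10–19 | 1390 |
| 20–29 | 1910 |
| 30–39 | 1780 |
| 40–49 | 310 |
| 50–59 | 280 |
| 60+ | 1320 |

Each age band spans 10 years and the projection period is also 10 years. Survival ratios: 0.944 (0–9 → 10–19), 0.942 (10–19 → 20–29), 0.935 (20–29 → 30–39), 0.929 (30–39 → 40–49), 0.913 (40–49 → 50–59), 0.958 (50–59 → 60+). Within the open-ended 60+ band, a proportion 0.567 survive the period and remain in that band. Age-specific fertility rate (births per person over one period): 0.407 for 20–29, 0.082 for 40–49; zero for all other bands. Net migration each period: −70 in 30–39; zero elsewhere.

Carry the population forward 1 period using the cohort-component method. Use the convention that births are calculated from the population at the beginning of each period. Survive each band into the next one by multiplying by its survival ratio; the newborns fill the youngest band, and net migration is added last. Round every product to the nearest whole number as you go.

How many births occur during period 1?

802

[period 1]
Births: 1910 × 0.407 = 777, 310 × 0.082 = 25 → total 802
10–19: 850 × 0.944 = 802
20–29: 1390 × 0.942 = 1309
30–39: 1910 × 0.935 = 1786
40–49: 1780 × 0.929 = 1654
50–59: 310 × 0.913 = 283
60+: 280 × 0.958 + 1320 × 0.567 = 268 + 748 = 1016
Net migration: 30–39 − 70 → 1716
→ [802, 802, 1309, 1716, 1654, 283, 1016]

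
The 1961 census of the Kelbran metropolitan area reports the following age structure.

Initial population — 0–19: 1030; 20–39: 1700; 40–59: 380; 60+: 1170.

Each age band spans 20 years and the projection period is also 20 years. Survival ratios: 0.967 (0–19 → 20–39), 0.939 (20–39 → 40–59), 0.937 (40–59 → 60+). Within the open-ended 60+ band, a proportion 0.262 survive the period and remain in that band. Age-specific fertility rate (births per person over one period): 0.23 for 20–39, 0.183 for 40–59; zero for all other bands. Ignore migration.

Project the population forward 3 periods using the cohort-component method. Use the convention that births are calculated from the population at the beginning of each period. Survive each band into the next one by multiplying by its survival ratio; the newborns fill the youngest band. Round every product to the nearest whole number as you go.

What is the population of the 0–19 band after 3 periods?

274

After projecting period 1:
Births: 1700 * 0.23 = 391, 380 * 0.183 = 70 → 461
20–39: 1030 * 0.967 = 996
40–59: 1700 * 0.939 = 1596
60+: 380 * 0.937 + 1170 * 0.262 = 356 + 307 = 663
Population now: 0–19=461, 20–39=996, 40–59=1596, 60+=663
After projecting period 2:
Births: 996 * 0.23 = 229, 1596 * 0.183 = 292 → 521
20–39: 461 * 0.967 = 446
40–59: 996 * 0.939 = 935
60+: 1596 * 0.937 + 663 * 0.262 = 1495 + 174 = 1669
Population now: 0–19=521, 20–39=446, 40–59=935, 60+=1669
After projecting period 3:
Births: 446 * 0.23 = 103, 935 * 0.183 = 171 → 274
20–39: 521 * 0.967 = 504
40–59: 446 * 0.939 = 419
60+: 935 * 0.937 + 1669 * 0.262 = 876 + 437 = 1313
Population now: 0–19=274, 20–39=504, 40–59=419, 60+=1313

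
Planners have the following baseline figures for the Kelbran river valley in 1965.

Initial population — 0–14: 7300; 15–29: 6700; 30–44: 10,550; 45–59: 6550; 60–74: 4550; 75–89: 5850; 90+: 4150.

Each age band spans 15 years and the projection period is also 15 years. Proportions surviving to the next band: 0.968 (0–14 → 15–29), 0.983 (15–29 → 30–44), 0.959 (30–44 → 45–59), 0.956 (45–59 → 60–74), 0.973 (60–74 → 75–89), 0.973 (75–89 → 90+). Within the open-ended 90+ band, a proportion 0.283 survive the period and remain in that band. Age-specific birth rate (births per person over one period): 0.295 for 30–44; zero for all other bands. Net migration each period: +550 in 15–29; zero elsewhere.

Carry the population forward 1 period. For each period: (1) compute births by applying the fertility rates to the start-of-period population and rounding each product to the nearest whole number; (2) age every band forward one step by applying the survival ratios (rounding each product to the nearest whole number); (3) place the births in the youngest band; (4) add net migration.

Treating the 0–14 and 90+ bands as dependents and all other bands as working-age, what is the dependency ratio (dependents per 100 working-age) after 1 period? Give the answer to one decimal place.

(Bands numbered youngest = 1 to oldest = 7.)
[period 1]
Births: 10550 × 0.295 = 3112
Band 2: 7300 × 0.968 = 7066
Band 3: 6700 × 0.983 = 6586
Band 4: 10550 × 0.959 = 10117
Band 5: 6550 × 0.956 = 6262
Band 6: 4550 × 0.973 = 4427
Band 7: 5850 × 0.973 + 4150 × 0.283 = 5692 + 1174 = 6866
Net migration: Band 2 + 550 → 7616
End of period: [3112, 7616, 6586, 10117, 6262, 4427, 6866]
Dependents (band 0–14 + band 90+) = 3112 + 6866 = 9978; working-age = 35008; ratio = 9978/35008 × 100 = 28.5

28.5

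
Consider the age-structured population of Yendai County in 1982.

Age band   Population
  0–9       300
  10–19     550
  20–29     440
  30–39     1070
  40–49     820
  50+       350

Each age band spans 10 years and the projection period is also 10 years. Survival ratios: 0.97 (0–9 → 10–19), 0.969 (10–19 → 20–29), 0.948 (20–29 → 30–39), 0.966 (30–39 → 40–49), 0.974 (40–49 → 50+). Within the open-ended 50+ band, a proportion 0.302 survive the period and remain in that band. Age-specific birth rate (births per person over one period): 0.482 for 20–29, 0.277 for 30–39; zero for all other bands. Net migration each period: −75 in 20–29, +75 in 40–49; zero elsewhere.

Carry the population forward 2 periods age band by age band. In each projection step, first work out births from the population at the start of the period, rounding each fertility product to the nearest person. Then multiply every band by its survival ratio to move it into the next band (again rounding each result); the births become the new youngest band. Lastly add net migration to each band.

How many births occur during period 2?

Period 1.
Births: 440 × 0.482 = 212 ; 1070 × 0.277 = 296 — total 508
10–19: 300 × 0.97 = 291
20–29: 550 × 0.969 = 533
30–39: 440 × 0.948 = 417
40–49: 1070 × 0.966 = 1034
50+: 820 × 0.974 + 350 × 0.302 = 799 + 106 = 905
Net migration: 20–29 − 75 → 458; 40–49 + 75 → 1109
Giving 508 / 291 / 458 / 417 / 1109 / 905.
Period 2.
Births: 458 × 0.482 = 221 ; 417 × 0.277 = 116 — total 337
10–19: 508 × 0.97 = 493
20–29: 291 × 0.969 = 282
30–39: 458 × 0.948 = 434
40–49: 417 × 0.966 = 403
50+: 1109 × 0.974 + 905 × 0.302 = 1080 + 273 = 1353
Net migration: 20–29 − 75 → 207; 40–49 + 75 → 478
Giving 337 / 493 / 207 / 434 / 478 / 1353.

337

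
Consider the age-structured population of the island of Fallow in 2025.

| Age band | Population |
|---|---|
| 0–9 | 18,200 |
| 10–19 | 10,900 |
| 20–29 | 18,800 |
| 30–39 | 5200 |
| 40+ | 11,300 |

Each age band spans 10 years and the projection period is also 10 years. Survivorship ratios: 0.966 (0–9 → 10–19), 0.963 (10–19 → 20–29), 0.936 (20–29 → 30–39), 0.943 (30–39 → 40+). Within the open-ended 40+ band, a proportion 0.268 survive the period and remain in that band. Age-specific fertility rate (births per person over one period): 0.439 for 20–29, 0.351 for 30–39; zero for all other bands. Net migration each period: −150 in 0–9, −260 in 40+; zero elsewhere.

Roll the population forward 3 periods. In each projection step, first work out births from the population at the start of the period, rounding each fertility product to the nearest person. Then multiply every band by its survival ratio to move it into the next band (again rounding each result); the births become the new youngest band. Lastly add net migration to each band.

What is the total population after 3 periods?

Period 1.
Births: 18800 * 0.439 = 8253  |  5200 * 0.351 = 1825 ⇒ total 10078
10–19: 18200 * 0.966 = 17581
20–29: 10900 * 0.963 = 10497
30–39: 18800 * 0.936 = 17597
40+: 5200 * 0.943 + 11300 * 0.268 = 4904 + 3028 = 7932
Net migration: 0–9 − 150 → 9928; 40+ − 260 → 7672
→ [9928, 17581, 10497, 17597, 7672]
Period 2.
Births: 10497 * 0.439 = 4608  |  17597 * 0.351 = 6177 ⇒ total 10785
10–19: 9928 * 0.966 = 9590
20–29: 17581 * 0.963 = 16931
30–39: 10497 * 0.936 = 9825
40+: 17597 * 0.943 + 7672 * 0.268 = 16594 + 2056 = 18650
Net migration: 0–9 − 150 → 10635; 40+ − 260 → 18390
→ [10635, 9590, 16931, 9825, 18390]
Period 3.
Births: 16931 * 0.439 = 7433  |  9825 * 0.351 = 3449 ⇒ total 10882
10–19: 10635 * 0.966 = 10273
20–29: 9590 * 0.963 = 9235
30–39: 16931 * 0.936 = 15847
40+: 9825 * 0.943 + 18390 * 0.268 = 9265 + 4929 = 14194
Net migration: 0–9 − 150 → 10732; 40+ − 260 → 13934
→ [10732, 10273, 9235, 15847, 13934]
Total after period 3: 10732 + 10273 + 9235 + 15847 + 13934 = 60021

60021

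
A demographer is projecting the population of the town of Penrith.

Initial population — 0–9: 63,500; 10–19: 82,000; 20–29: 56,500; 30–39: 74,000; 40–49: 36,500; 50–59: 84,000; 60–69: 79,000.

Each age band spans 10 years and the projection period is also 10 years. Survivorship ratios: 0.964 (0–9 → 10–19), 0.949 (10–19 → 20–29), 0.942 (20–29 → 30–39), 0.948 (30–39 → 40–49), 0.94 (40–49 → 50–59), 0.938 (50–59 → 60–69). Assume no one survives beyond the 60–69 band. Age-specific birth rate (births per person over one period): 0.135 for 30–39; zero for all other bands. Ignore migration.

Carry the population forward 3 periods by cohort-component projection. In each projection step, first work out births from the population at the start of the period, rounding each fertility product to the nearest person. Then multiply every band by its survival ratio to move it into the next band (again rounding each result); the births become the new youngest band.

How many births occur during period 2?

After projecting period 1:
Births: 74000 * 0.135 = 9990
10–19: 63500 * 0.964 = 61214
20–29: 82000 * 0.949 = 77818
30–39: 56500 * 0.942 = 53223
40–49: 74000 * 0.948 = 70152
50–59: 36500 * 0.94 = 34310
60–69: 84000 * 0.938 = 78792
→ [9990, 61214, 77818, 53223, 70152, 34310, 78792]
After projecting period 2:
Births: 53223 * 0.135 = 7185
10–19: 9990 * 0.964 = 9630
20–29: 61214 * 0.949 = 58092
30–39: 77818 * 0.942 = 73305
40–49: 53223 * 0.948 = 50455
50–59: 70152 * 0.94 = 65943
60–69: 34310 * 0.938 = 32183
→ [7185, 9630, 58092, 73305, 50455, 65943, 32183]

7185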